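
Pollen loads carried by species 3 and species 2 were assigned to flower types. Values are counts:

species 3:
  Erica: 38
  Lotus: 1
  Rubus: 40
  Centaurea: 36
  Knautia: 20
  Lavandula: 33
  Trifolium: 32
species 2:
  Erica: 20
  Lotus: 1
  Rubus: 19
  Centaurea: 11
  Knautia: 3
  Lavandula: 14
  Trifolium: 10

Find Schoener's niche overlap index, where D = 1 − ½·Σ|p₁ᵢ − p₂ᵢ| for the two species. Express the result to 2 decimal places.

0.87

Proportions for species 3 (n=200): 38/200=0.1900, 1/200=0.0050, 40/200=0.2000, 36/200=0.1800, 20/200=0.1000, 33/200=0.1650, 32/200=0.1600
Proportions for species 2 (n=78): 20/78=0.2564, 1/78=0.0128, 19/78=0.2436, 11/78=0.1410, 3/78=0.0385, 14/78=0.1795, 10/78=0.1282
Σ|p₁ᵢ − p₂ᵢ| = 0.0664 + 0.0078 + 0.0436 + 0.0390 + 0.0615 + 0.0145 + 0.0318 = 0.2646
D = 1 − ½ × 0.2646 = 1 − 0.13230 = 0.86770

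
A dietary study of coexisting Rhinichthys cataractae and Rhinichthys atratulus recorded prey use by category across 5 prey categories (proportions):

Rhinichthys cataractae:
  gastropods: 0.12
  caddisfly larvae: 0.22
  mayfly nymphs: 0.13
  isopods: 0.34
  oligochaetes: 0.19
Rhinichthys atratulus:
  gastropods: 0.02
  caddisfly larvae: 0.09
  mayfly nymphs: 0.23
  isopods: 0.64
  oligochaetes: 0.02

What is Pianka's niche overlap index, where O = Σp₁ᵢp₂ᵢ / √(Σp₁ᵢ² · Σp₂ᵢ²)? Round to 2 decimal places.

Σ p₁ᵢp₂ᵢ = 0.0024 + 0.0198 + 0.0299 + 0.2176 + 0.0038 = 0.2735
Σp_1ᵢ² = 0.12² + 0.22² + 0.13² + 0.34² + 0.19² = 0.0144 + 0.0484 + 0.0169 + 0.1156 + 0.0361 = 0.2314
Σp_2ᵢ² = 0.02² + 0.09² + 0.23² + 0.64² + 0.02² = 0.0004 + 0.0081 + 0.0529 + 0.4096 + 0.0004 = 0.4714
O = 0.2735 / √(0.2314 × 0.4714) = 0.2735 / 0.33028 = 0.8281

0.83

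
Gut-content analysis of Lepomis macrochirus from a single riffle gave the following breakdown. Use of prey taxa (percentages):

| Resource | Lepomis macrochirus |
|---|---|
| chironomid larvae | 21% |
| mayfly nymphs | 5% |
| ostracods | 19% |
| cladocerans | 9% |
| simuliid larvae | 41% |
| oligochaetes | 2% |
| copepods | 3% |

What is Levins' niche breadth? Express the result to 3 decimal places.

Convert percentages to proportions (divide by 100).
Σpᵢ² = 0.21² + 0.05² + 0.19² + 0.09² + 0.41² + 0.02² + 0.03² = 0.0441 + 0.0025 + 0.0361 + 0.0081 + 0.1681 + 0.0004 + 0.0009 = 0.2602
B = 1 / 0.2602 = 3.84320

3.843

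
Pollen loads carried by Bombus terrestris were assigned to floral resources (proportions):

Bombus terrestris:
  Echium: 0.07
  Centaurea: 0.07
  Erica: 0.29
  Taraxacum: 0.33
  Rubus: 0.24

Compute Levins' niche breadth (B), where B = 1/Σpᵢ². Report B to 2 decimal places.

3.84

Σpᵢ² = 0.07² + 0.07² + 0.29² + 0.33² + 0.24² = 0.0049 + 0.0049 + 0.0841 + 0.1089 + 0.0576 = 0.2604
B = 1 / 0.2604 = 3.8402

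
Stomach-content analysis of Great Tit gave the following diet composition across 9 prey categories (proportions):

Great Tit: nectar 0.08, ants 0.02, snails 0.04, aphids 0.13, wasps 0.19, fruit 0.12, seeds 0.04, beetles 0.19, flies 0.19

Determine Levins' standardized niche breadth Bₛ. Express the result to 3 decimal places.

Σpᵢ² = 0.08² + 0.02² + 0.04² + 0.13² + 0.19² + 0.12² + 0.04² + 0.19² + 0.19² = 0.0064 + 0.0004 + 0.0016 + 0.0169 + 0.0361 + 0.0144 + 0.0016 + 0.0361 + 0.0361 = 0.1496
B = 1 / 0.1496 = 6.68449
Bₛ = (B − 1)/(n − 1) = (6.68449 − 1)/(9 − 1) = 5.68449/8 = 0.71056

0.711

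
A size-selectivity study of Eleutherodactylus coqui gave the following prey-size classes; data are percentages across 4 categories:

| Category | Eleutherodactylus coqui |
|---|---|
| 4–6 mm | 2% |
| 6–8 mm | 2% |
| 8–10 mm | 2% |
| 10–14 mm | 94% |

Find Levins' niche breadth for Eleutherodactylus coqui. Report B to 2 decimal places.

Convert percentages to proportions (divide by 100).
Σpᵢ² = 0.02² + 0.02² + 0.02² + 0.94² = 0.0004 + 0.0004 + 0.0004 + 0.8836 = 0.8848
B = 1 / 0.8848 = 1.1302

1.13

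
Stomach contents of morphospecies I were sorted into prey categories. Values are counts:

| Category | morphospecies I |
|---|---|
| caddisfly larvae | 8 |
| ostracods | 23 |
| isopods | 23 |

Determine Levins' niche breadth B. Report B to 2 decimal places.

2.60

Proportions for morphospecies I (n=54): 8/54=0.1481, 23/54=0.4259, 23/54=0.4259
Σpᵢ² = 0.1481² + 0.4259² + 0.4259² = 0.021934 + 0.181391 + 0.181391 = 0.384716
B = 1 / 0.384716 = 2.5993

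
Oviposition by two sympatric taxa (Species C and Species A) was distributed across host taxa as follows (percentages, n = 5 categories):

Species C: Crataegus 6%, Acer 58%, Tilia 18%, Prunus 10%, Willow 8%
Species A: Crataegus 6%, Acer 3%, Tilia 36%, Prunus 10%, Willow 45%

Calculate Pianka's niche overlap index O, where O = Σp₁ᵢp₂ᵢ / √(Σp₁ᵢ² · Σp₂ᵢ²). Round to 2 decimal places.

Convert percentages to proportions (divide by 100).
Σ p₁ᵢp₂ᵢ = 0.0036 + 0.0174 + 0.0648 + 0.0100 + 0.0360 = 0.1318
Σp_1ᵢ² = 0.06² + 0.58² + 0.18² + 0.10² + 0.08² = 0.0036 + 0.3364 + 0.0324 + 0.0100 + 0.0064 = 0.3888
Σp_2ᵢ² = 0.06² + 0.03² + 0.36² + 0.10² + 0.45² = 0.0036 + 0.0009 + 0.1296 + 0.0100 + 0.2025 = 0.3466
O = 0.1318 / √(0.3888 × 0.3466) = 0.1318 / 0.36709 = 0.3590

0.36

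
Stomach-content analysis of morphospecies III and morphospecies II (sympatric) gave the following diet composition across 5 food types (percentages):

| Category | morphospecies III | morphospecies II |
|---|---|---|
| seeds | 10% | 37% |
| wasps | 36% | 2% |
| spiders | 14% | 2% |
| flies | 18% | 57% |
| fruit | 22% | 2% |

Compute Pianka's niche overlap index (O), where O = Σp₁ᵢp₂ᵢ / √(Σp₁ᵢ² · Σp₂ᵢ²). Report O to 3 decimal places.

0.462

Convert percentages to proportions (divide by 100).
Σ p₁ᵢp₂ᵢ = 0.0370 + 0.0072 + 0.0028 + 0.1026 + 0.0044 = 0.1540
Σp_1ᵢ² = 0.10² + 0.36² + 0.14² + 0.18² + 0.22² = 0.0100 + 0.1296 + 0.0196 + 0.0324 + 0.0484 = 0.2400
Σp_2ᵢ² = 0.37² + 0.02² + 0.02² + 0.57² + 0.02² = 0.1369 + 0.0004 + 0.0004 + 0.3249 + 0.0004 = 0.4630
O = 0.1540 / √(0.2400 × 0.4630) = 0.1540 / 0.333347 = 0.46198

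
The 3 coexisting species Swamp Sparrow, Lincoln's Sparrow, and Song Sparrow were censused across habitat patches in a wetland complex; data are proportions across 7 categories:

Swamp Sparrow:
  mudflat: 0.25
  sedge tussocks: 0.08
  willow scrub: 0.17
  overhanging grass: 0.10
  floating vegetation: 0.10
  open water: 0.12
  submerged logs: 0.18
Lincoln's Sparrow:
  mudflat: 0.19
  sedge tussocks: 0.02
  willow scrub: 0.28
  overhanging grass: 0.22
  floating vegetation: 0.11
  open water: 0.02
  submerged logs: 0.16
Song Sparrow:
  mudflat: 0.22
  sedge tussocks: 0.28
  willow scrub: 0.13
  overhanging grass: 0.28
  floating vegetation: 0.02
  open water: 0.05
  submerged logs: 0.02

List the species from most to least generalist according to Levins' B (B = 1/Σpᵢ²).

Σp_Swamᵢ² = 0.25² + 0.08² + 0.17² + 0.10² + 0.10² + 0.12² + 0.18² = 0.0625 + 0.0064 + 0.0289 + 0.0100 + 0.0100 + 0.0144 + 0.0324 = 0.1646
B_Swam = 1 / 0.1646 = 6.0753
Σp_Lincᵢ² = 0.19² + 0.02² + 0.28² + 0.22² + 0.11² + 0.02² + 0.16² = 0.0361 + 0.0004 + 0.0784 + 0.0484 + 0.0121 + 0.0004 + 0.0256 = 0.2014
B_Linc = 1 / 0.2014 = 4.9652
Σp_Songᵢ² = 0.22² + 0.28² + 0.13² + 0.28² + 0.02² + 0.05² + 0.02² = 0.0484 + 0.0784 + 0.0169 + 0.0784 + 0.0004 + 0.0025 + 0.0004 = 0.2254
B_Song = 1 / 0.2254 = 4.4366
Ranking by B (broadest → narrowest): Swamp Sparrow (6.08) > Lincoln's Sparrow (4.97) > Song Sparrow (4.44)

Swamp Sparrow > Lincoln's Sparrow > Song Sparrow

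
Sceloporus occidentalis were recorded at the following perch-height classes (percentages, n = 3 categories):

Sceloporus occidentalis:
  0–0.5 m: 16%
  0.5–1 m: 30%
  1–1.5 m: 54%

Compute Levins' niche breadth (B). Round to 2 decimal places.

Convert percentages to proportions (divide by 100).
Σpᵢ² = 0.16² + 0.30² + 0.54² = 0.0256 + 0.0900 + 0.2916 = 0.4072
B = 1 / 0.4072 = 2.4558

2.46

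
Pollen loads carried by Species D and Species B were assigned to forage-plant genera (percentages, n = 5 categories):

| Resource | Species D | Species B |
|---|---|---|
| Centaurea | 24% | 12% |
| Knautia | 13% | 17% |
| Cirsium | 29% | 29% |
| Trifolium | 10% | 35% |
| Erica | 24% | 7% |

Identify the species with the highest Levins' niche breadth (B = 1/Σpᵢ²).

Convert percentages to proportions (divide by 100).
Σp_Dᵢ² = 0.24² + 0.13² + 0.29² + 0.10² + 0.24² = 0.0576 + 0.0169 + 0.0841 + 0.0100 + 0.0576 = 0.2262
B_D = 1 / 0.2262 = 4.4209
Σp_Bᵢ² = 0.12² + 0.17² + 0.29² + 0.35² + 0.07² = 0.0144 + 0.0289 + 0.0841 + 0.1225 + 0.0049 = 0.2548
B_B = 1 / 0.2548 = 3.9246
Highest B → broadest niche (most generalist): Species D (B = 4.42).

Species D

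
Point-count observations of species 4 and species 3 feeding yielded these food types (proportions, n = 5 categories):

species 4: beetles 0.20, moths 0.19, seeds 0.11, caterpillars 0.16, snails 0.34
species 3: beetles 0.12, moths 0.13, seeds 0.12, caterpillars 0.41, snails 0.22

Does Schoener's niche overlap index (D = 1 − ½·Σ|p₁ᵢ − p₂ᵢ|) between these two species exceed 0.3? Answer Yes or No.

Yes

Σ|p₁ᵢ − p₂ᵢ| = 0.08 + 0.06 + 0.01 + 0.25 + 0.12 = 0.52
D = 1 − ½ × 0.52 = 1 − 0.260 = 0.7400
D = 0.7400 > 0.3 → Yes.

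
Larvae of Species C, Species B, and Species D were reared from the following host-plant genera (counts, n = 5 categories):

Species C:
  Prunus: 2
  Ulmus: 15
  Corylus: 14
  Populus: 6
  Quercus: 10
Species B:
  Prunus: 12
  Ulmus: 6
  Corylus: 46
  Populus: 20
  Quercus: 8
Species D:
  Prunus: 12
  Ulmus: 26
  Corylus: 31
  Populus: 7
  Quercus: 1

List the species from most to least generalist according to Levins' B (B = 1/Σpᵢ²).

Species C > Species D > Species B

Proportions for Species C (n=47): 2/47=0.0426, 15/47=0.3191, 14/47=0.2979, 6/47=0.1277, 10/47=0.2128
Proportions for Species B (n=92): 12/92=0.1304, 6/92=0.0652, 46/92=0.5000, 20/92=0.2174, 8/92=0.0870
Proportions for Species D (n=77): 12/77=0.1558, 26/77=0.3377, 31/77=0.4026, 7/77=0.0909, 1/77=0.0130
Σp_Cᵢ² = 0.0426² + 0.3191² + 0.2979² + 0.1277² + 0.2128² = 0.001815 + 0.101825 + 0.088744 + 0.016307 + 0.045284 = 0.253975
B_C = 1 / 0.253975 = 3.9374
Σp_Bᵢ² = 0.1304² + 0.0652² + 0.5000² + 0.2174² + 0.0870² = 0.017004 + 0.004251 + 0.250000 + 0.047263 + 0.007569 = 0.326087
B_B = 1 / 0.326087 = 3.0667
Σp_Dᵢ² = 0.1558² + 0.3377² + 0.4026² + 0.0909² + 0.0130² = 0.024274 + 0.114041 + 0.162087 + 0.008263 + 0.000169 = 0.308834
B_D = 1 / 0.308834 = 3.2380
Ranking by B (broadest → narrowest): Species C (3.94) > Species D (3.24) > Species B (3.07)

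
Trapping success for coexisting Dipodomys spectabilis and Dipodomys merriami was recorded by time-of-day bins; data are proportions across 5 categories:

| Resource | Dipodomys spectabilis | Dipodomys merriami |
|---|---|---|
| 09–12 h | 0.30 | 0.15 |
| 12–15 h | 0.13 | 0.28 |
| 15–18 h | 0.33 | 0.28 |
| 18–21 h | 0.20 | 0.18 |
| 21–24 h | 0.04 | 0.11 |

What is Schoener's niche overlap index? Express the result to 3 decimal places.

0.780

Σ|p₁ᵢ − p₂ᵢ| = 0.15 + 0.15 + 0.05 + 0.02 + 0.07 = 0.44
D = 1 − ½ × 0.44 = 1 − 0.220 = 0.78000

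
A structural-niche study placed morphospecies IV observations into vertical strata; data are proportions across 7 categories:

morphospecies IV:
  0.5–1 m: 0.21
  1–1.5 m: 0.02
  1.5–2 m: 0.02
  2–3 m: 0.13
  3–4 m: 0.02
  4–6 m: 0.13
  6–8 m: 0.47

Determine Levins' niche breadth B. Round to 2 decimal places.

3.33

Σpᵢ² = 0.21² + 0.02² + 0.02² + 0.13² + 0.02² + 0.13² + 0.47² = 0.0441 + 0.0004 + 0.0004 + 0.0169 + 0.0004 + 0.0169 + 0.2209 = 0.3000
B = 1 / 0.3000 = 3.3333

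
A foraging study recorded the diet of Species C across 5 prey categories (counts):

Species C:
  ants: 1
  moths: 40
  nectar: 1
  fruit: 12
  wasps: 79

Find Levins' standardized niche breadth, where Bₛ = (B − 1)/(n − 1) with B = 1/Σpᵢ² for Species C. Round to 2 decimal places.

0.30

Proportions for Species C (n=133): 1/133=0.0075, 40/133=0.3008, 1/133=0.0075, 12/133=0.0902, 79/133=0.5940
Σpᵢ² = 0.0075² + 0.3008² + 0.0075² + 0.0902² + 0.5940² = 0.000056 + 0.090481 + 0.000056 + 0.008136 + 0.352836 = 0.451565
B = 1 / 0.451565 = 2.2145
Bₛ = (B − 1)/(n − 1) = (2.2145 − 1)/(5 − 1) = 1.2145/4 = 0.3036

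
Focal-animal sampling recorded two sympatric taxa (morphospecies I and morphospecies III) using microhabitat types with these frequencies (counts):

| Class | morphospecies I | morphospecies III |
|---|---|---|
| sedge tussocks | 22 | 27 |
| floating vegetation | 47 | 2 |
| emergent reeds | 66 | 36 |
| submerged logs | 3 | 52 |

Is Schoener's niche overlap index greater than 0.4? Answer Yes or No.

Proportions for morphospecies I (n=138): 22/138=0.1594, 47/138=0.3406, 66/138=0.4783, 3/138=0.0217
Proportions for morphospecies III (n=117): 27/117=0.2308, 2/117=0.0171, 36/117=0.3077, 52/117=0.4444
Σ|p₁ᵢ − p₂ᵢ| = 0.0714 + 0.3235 + 0.1706 + 0.4227 = 0.9882
D = 1 − ½ × 0.9882 = 1 − 0.49410 = 0.50590
D = 0.50590 > 0.4 → Yes.

Yes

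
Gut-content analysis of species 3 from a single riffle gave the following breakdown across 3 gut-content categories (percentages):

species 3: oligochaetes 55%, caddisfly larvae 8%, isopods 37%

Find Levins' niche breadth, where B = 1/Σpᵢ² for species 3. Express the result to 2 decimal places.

2.24

Convert percentages to proportions (divide by 100).
Σpᵢ² = 0.55² + 0.08² + 0.37² = 0.3025 + 0.0064 + 0.1369 = 0.4458
B = 1 / 0.4458 = 2.2432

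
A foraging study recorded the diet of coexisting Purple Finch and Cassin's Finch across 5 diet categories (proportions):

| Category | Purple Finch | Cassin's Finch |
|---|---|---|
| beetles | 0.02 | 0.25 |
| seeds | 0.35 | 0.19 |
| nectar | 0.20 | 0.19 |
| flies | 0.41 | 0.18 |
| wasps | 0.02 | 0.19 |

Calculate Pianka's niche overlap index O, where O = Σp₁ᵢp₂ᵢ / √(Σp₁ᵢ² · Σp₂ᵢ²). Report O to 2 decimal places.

0.72

Σ p₁ᵢp₂ᵢ = 0.0050 + 0.0665 + 0.0380 + 0.0738 + 0.0038 = 0.1871
Σp_1ᵢ² = 0.02² + 0.35² + 0.20² + 0.41² + 0.02² = 0.0004 + 0.1225 + 0.0400 + 0.1681 + 0.0004 = 0.3314
Σp_2ᵢ² = 0.25² + 0.19² + 0.19² + 0.18² + 0.19² = 0.0625 + 0.0361 + 0.0361 + 0.0324 + 0.0361 = 0.2032
O = 0.1871 / √(0.3314 × 0.2032) = 0.1871 / 0.25950 = 0.7210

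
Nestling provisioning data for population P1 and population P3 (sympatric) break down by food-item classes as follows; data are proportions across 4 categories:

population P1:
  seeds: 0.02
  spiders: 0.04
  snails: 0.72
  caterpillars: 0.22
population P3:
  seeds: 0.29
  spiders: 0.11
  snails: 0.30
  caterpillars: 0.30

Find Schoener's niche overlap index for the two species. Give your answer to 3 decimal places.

Σ|p₁ᵢ − p₂ᵢ| = 0.27 + 0.07 + 0.42 + 0.08 = 0.84
D = 1 − ½ × 0.84 = 1 − 0.420 = 0.58000

0.580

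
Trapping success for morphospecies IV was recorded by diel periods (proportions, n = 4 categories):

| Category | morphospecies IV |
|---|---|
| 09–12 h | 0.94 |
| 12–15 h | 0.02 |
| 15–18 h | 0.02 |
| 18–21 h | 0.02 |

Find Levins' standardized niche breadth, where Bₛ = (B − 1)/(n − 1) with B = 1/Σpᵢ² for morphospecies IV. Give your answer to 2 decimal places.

0.04

Σpᵢ² = 0.94² + 0.02² + 0.02² + 0.02² = 0.8836 + 0.0004 + 0.0004 + 0.0004 = 0.8848
B = 1 / 0.8848 = 1.1302
Bₛ = (B − 1)/(n − 1) = (1.1302 − 1)/(4 − 1) = 0.1302/3 = 0.0434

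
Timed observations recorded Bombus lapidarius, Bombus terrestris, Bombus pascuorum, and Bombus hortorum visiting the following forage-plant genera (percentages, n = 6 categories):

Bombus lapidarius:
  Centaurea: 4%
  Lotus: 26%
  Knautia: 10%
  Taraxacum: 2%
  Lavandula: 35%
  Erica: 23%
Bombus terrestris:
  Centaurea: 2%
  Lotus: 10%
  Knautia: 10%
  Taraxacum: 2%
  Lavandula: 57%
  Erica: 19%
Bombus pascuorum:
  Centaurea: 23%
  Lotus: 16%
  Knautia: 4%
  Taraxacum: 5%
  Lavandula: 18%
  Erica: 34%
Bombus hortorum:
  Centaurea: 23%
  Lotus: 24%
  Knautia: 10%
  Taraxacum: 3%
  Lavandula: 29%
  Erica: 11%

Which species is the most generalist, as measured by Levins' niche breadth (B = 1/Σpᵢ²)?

Bombus hortorum

Convert percentages to proportions (divide by 100).
Σp_lapiᵢ² = 0.04² + 0.26² + 0.10² + 0.02² + 0.35² + 0.23² = 0.0016 + 0.0676 + 0.0100 + 0.0004 + 0.1225 + 0.0529 = 0.2550
B_lapi = 1 / 0.2550 = 3.9216
Σp_terrᵢ² = 0.02² + 0.10² + 0.10² + 0.02² + 0.57² + 0.19² = 0.0004 + 0.0100 + 0.0100 + 0.0004 + 0.3249 + 0.0361 = 0.3818
B_terr = 1 / 0.3818 = 2.6192
Σp_pascᵢ² = 0.23² + 0.16² + 0.04² + 0.05² + 0.18² + 0.34² = 0.0529 + 0.0256 + 0.0016 + 0.0025 + 0.0324 + 0.1156 = 0.2306
B_pasc = 1 / 0.2306 = 4.3365
Σp_hortᵢ² = 0.23² + 0.24² + 0.10² + 0.03² + 0.29² + 0.11² = 0.0529 + 0.0576 + 0.0100 + 0.0009 + 0.0841 + 0.0121 = 0.2176
B_hort = 1 / 0.2176 = 4.5956
Highest B → broadest niche (most generalist): Bombus hortorum (B = 4.60).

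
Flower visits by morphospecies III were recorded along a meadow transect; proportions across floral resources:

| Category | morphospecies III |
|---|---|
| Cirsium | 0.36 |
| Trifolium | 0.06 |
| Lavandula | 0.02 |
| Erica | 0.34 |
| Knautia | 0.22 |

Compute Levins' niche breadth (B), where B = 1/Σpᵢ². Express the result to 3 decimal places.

Σpᵢ² = 0.36² + 0.06² + 0.02² + 0.34² + 0.22² = 0.1296 + 0.0036 + 0.0004 + 0.1156 + 0.0484 = 0.2976
B = 1 / 0.2976 = 3.36022

3.360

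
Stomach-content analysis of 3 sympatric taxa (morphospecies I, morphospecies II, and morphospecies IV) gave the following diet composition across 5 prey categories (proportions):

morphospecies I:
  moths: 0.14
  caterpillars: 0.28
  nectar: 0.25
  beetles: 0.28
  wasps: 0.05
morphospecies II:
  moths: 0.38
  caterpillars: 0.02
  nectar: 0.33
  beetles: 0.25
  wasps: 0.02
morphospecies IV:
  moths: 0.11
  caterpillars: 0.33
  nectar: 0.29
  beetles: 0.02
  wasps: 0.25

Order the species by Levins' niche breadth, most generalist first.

Σp_Iᵢ² = 0.14² + 0.28² + 0.25² + 0.28² + 0.05² = 0.0196 + 0.0784 + 0.0625 + 0.0784 + 0.0025 = 0.2414
B_I = 1 / 0.2414 = 4.1425
Σp_IIᵢ² = 0.38² + 0.02² + 0.33² + 0.25² + 0.02² = 0.1444 + 0.0004 + 0.1089 + 0.0625 + 0.0004 = 0.3166
B_II = 1 / 0.3166 = 3.1586
Σp_IVᵢ² = 0.11² + 0.33² + 0.29² + 0.02² + 0.25² = 0.0121 + 0.1089 + 0.0841 + 0.0004 + 0.0625 = 0.2680
B_IV = 1 / 0.2680 = 3.7313
Ranking by B (broadest → narrowest): morphospecies I (4.14) > morphospecies IV (3.73) > morphospecies II (3.16)

morphospecies I > morphospecies IV > morphospecies II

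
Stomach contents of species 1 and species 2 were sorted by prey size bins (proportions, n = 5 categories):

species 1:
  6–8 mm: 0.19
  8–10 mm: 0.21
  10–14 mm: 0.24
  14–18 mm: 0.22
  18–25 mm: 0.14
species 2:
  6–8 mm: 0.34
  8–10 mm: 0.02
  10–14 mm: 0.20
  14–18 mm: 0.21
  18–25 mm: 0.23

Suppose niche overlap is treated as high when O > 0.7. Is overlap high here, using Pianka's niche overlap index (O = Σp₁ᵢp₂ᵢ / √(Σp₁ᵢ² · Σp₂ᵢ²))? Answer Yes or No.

Yes

Σ p₁ᵢp₂ᵢ = 0.0646 + 0.0042 + 0.0480 + 0.0462 + 0.0322 = 0.1952
Σp_1ᵢ² = 0.19² + 0.21² + 0.24² + 0.22² + 0.14² = 0.0361 + 0.0441 + 0.0576 + 0.0484 + 0.0196 = 0.2058
Σp_2ᵢ² = 0.34² + 0.02² + 0.20² + 0.21² + 0.23² = 0.1156 + 0.0004 + 0.0400 + 0.0441 + 0.0529 = 0.2530
O = 0.1952 / √(0.2058 × 0.2530) = 0.1952 / 0.22818 = 0.8555
O = 0.8555 > 0.7 → Yes.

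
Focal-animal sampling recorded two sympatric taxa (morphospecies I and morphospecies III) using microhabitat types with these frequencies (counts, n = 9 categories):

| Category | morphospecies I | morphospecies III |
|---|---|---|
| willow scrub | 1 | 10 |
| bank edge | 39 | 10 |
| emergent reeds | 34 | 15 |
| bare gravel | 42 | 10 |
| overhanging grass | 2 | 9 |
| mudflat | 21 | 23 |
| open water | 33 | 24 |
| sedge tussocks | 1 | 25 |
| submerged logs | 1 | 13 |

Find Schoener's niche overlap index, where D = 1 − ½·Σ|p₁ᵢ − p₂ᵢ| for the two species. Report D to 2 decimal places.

0.57

Proportions for morphospecies I (n=174): 1/174=0.0057, 39/174=0.2241, 34/174=0.1954, 42/174=0.2414, 2/174=0.0115, 21/174=0.1207, 33/174=0.1897, 1/174=0.0057, 1/174=0.0057
Proportions for morphospecies III (n=139): 10/139=0.0719, 10/139=0.0719, 15/139=0.1079, 10/139=0.0719, 9/139=0.0647, 23/139=0.1655, 24/139=0.1727, 25/139=0.1799, 13/139=0.0935
Σ|p₁ᵢ − p₂ᵢ| = 0.0662 + 0.1522 + 0.0875 + 0.1695 + 0.0532 + 0.0448 + 0.0170 + 0.1742 + 0.0878 = 0.8524
D = 1 − ½ × 0.8524 = 1 − 0.42620 = 0.57380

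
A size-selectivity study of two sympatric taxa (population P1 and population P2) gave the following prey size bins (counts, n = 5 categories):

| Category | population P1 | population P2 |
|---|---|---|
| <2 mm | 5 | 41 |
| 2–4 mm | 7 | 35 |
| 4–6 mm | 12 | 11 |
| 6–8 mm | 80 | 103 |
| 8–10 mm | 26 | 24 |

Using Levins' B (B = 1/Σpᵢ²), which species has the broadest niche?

population P2

Proportions for population P1 (n=130): 5/130=0.0385, 7/130=0.0538, 12/130=0.0923, 80/130=0.6154, 26/130=0.2000
Proportions for population P2 (n=214): 41/214=0.1916, 35/214=0.1636, 11/214=0.0514, 103/214=0.4813, 24/214=0.1121
Σp_P1ᵢ² = 0.0385² + 0.0538² + 0.0923² + 0.6154² + 0.2000² = 0.001482 + 0.002894 + 0.008519 + 0.378717 + 0.040000 = 0.431612
B_P1 = 1 / 0.431612 = 2.3169
Σp_P2ᵢ² = 0.1916² + 0.1636² + 0.0514² + 0.4813² + 0.1121² = 0.036711 + 0.026765 + 0.002642 + 0.231650 + 0.012566 = 0.310334
B_P2 = 1 / 0.310334 = 3.2223
Highest B → broadest niche (most generalist): population P2 (B = 3.22).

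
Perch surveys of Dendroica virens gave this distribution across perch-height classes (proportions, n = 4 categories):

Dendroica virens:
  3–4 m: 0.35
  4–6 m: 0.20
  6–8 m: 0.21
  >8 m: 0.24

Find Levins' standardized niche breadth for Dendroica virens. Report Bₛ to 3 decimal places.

0.928

Σpᵢ² = 0.35² + 0.20² + 0.21² + 0.24² = 0.1225 + 0.0400 + 0.0441 + 0.0576 = 0.2642
B = 1 / 0.2642 = 3.78501
Bₛ = (B − 1)/(n − 1) = (3.78501 − 1)/(4 − 1) = 2.78501/3 = 0.92834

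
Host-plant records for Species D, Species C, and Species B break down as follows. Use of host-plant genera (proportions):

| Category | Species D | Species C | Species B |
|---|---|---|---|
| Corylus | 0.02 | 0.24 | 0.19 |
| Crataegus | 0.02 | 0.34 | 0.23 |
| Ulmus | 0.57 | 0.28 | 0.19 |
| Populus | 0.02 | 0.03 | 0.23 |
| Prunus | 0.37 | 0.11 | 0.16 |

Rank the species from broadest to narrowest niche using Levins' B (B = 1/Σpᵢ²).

Σp_Dᵢ² = 0.02² + 0.02² + 0.57² + 0.02² + 0.37² = 0.0004 + 0.0004 + 0.3249 + 0.0004 + 0.1369 = 0.4630
B_D = 1 / 0.4630 = 2.1598
Σp_Cᵢ² = 0.24² + 0.34² + 0.28² + 0.03² + 0.11² = 0.0576 + 0.1156 + 0.0784 + 0.0009 + 0.0121 = 0.2646
B_C = 1 / 0.2646 = 3.7793
Σp_Bᵢ² = 0.19² + 0.23² + 0.19² + 0.23² + 0.16² = 0.0361 + 0.0529 + 0.0361 + 0.0529 + 0.0256 = 0.2036
B_B = 1 / 0.2036 = 4.9116
Ranking by B (broadest → narrowest): Species B (4.91) > Species C (3.78) > Species D (2.16)

Species B > Species C > Species D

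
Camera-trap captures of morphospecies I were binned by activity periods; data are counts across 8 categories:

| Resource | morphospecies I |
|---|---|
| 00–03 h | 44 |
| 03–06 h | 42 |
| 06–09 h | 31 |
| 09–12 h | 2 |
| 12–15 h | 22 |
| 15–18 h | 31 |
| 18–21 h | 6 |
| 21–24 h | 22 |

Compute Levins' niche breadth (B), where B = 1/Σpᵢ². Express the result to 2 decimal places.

Proportions for morphospecies I (n=200): 44/200=0.2200, 42/200=0.2100, 31/200=0.1550, 2/200=0.0100, 22/200=0.1100, 31/200=0.1550, 6/200=0.0300, 22/200=0.1100
Σpᵢ² = 0.2200² + 0.2100² + 0.1550² + 0.0100² + 0.1100² + 0.1550² + 0.0300² + 0.1100² = 0.048400 + 0.044100 + 0.024025 + 0.000100 + 0.012100 + 0.024025 + 0.000900 + 0.012100 = 0.165750
B = 1 / 0.165750 = 6.0332

6.03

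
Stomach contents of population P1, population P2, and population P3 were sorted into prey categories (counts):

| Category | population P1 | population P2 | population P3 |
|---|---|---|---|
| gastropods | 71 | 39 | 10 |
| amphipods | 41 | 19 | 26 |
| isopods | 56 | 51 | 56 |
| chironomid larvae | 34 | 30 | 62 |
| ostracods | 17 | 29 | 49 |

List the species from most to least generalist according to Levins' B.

population P2 > population P1 > population P3

Proportions for population P1 (n=219): 71/219=0.3242, 41/219=0.1872, 56/219=0.2557, 34/219=0.1553, 17/219=0.0776
Proportions for population P2 (n=168): 39/168=0.2321, 19/168=0.1131, 51/168=0.3036, 30/168=0.1786, 29/168=0.1726
Proportions for population P3 (n=203): 10/203=0.0493, 26/203=0.1281, 56/203=0.2759, 62/203=0.3054, 49/203=0.2414
Σp_P1ᵢ² = 0.3242² + 0.1872² + 0.2557² + 0.1553² + 0.0776² = 0.105106 + 0.035044 + 0.065382 + 0.024118 + 0.006022 = 0.235672
B_P1 = 1 / 0.235672 = 4.2432
Σp_P2ᵢ² = 0.2321² + 0.1131² + 0.3036² + 0.1786² + 0.1726² = 0.053870 + 0.012792 + 0.092173 + 0.031898 + 0.029791 = 0.220524
B_P2 = 1 / 0.220524 = 4.5347
Σp_P3ᵢ² = 0.0493² + 0.1281² + 0.2759² + 0.3054² + 0.2414² = 0.002430 + 0.016410 + 0.076121 + 0.093269 + 0.058274 = 0.246504
B_P3 = 1 / 0.246504 = 4.0567
Ranking by B (broadest → narrowest): population P2 (4.53) > population P1 (4.24) > population P3 (4.06)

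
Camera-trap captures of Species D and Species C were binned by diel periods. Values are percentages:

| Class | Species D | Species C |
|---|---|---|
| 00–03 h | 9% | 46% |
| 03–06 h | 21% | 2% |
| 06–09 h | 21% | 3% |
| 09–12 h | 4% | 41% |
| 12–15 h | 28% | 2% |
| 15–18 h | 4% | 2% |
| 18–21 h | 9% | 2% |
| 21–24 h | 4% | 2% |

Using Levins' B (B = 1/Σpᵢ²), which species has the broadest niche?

Convert percentages to proportions (divide by 100).
Σp_Dᵢ² = 0.09² + 0.21² + 0.21² + 0.04² + 0.28² + 0.04² + 0.09² + 0.04² = 0.0081 + 0.0441 + 0.0441 + 0.0016 + 0.0784 + 0.0016 + 0.0081 + 0.0016 = 0.1876
B_D = 1 / 0.1876 = 5.3305
Σp_Cᵢ² = 0.46² + 0.02² + 0.03² + 0.41² + 0.02² + 0.02² + 0.02² + 0.02² = 0.2116 + 0.0004 + 0.0009 + 0.1681 + 0.0004 + 0.0004 + 0.0004 + 0.0004 = 0.3826
B_C = 1 / 0.3826 = 2.6137
Highest B → broadest niche (most generalist): Species D (B = 5.33).

Species D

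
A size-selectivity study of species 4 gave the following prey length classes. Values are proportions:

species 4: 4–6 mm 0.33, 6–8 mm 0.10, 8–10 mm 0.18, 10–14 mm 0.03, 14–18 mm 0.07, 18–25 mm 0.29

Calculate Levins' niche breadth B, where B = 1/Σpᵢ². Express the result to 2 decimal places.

Σpᵢ² = 0.33² + 0.10² + 0.18² + 0.03² + 0.07² + 0.29² = 0.1089 + 0.0100 + 0.0324 + 0.0009 + 0.0049 + 0.0841 = 0.2412
B = 1 / 0.2412 = 4.1459

4.15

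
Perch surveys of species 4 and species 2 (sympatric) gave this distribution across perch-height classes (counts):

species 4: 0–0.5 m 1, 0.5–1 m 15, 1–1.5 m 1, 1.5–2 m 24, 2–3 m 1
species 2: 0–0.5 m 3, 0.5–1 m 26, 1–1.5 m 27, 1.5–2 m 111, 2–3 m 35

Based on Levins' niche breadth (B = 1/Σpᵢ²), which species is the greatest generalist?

Proportions for species 4 (n=42): 1/42=0.0238, 15/42=0.3571, 1/42=0.0238, 24/42=0.5714, 1/42=0.0238
Proportions for species 2 (n=202): 3/202=0.0149, 26/202=0.1287, 27/202=0.1337, 111/202=0.5495, 35/202=0.1733
Σp_4ᵢ² = 0.0238² + 0.3571² + 0.0238² + 0.5714² + 0.0238² = 0.000566 + 0.127520 + 0.000566 + 0.326498 + 0.000566 = 0.455716
B_4 = 1 / 0.455716 = 2.1943
Σp_2ᵢ² = 0.0149² + 0.1287² + 0.1337² + 0.5495² + 0.1733² = 0.000222 + 0.016564 + 0.017876 + 0.301950 + 0.030033 = 0.366645
B_2 = 1 / 0.366645 = 2.7274
Highest B → broadest niche (most generalist): species 2 (B = 2.73).

species 2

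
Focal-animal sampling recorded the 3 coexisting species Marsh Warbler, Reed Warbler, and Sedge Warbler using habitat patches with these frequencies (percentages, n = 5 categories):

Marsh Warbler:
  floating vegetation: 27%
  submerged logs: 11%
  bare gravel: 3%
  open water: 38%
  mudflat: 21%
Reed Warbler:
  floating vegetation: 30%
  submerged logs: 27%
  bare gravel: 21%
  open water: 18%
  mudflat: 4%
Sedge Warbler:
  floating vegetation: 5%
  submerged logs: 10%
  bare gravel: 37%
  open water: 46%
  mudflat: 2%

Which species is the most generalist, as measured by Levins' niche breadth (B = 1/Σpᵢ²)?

Reed Warbler

Convert percentages to proportions (divide by 100).
Σp_Marsᵢ² = 0.27² + 0.11² + 0.03² + 0.38² + 0.21² = 0.0729 + 0.0121 + 0.0009 + 0.1444 + 0.0441 = 0.2744
B_Mars = 1 / 0.2744 = 3.6443
Σp_Reedᵢ² = 0.30² + 0.27² + 0.21² + 0.18² + 0.04² = 0.0900 + 0.0729 + 0.0441 + 0.0324 + 0.0016 = 0.2410
B_Reed = 1 / 0.2410 = 4.1494
Σp_Sedgᵢ² = 0.05² + 0.10² + 0.37² + 0.46² + 0.02² = 0.0025 + 0.0100 + 0.1369 + 0.2116 + 0.0004 = 0.3614
B_Sedg = 1 / 0.3614 = 2.7670
Highest B → broadest niche (most generalist): Reed Warbler (B = 4.15).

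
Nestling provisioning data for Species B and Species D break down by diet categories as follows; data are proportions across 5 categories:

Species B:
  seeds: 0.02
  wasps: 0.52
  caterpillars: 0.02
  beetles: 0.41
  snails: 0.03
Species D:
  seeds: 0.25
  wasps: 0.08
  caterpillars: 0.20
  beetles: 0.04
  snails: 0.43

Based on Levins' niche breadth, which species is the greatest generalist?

Species D

Σp_Bᵢ² = 0.02² + 0.52² + 0.02² + 0.41² + 0.03² = 0.0004 + 0.2704 + 0.0004 + 0.1681 + 0.0009 = 0.4402
B_B = 1 / 0.4402 = 2.2717
Σp_Dᵢ² = 0.25² + 0.08² + 0.20² + 0.04² + 0.43² = 0.0625 + 0.0064 + 0.0400 + 0.0016 + 0.1849 = 0.2954
B_D = 1 / 0.2954 = 3.3852
Highest B → broadest niche (most generalist): Species D (B = 3.39).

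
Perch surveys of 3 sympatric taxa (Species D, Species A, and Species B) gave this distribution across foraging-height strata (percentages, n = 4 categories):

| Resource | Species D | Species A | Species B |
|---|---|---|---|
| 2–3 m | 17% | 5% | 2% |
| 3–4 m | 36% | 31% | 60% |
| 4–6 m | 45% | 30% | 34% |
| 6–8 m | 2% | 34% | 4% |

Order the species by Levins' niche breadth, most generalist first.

Species A > Species D > Species B

Convert percentages to proportions (divide by 100).
Σp_Dᵢ² = 0.17² + 0.36² + 0.45² + 0.02² = 0.0289 + 0.1296 + 0.2025 + 0.0004 = 0.3614
B_D = 1 / 0.3614 = 2.7670
Σp_Aᵢ² = 0.05² + 0.31² + 0.30² + 0.34² = 0.0025 + 0.0961 + 0.0900 + 0.1156 = 0.3042
B_A = 1 / 0.3042 = 3.2873
Σp_Bᵢ² = 0.02² + 0.60² + 0.34² + 0.04² = 0.0004 + 0.3600 + 0.1156 + 0.0016 = 0.4776
B_B = 1 / 0.4776 = 2.0938
Ranking by B (broadest → narrowest): Species A (3.29) > Species D (2.77) > Species B (2.09)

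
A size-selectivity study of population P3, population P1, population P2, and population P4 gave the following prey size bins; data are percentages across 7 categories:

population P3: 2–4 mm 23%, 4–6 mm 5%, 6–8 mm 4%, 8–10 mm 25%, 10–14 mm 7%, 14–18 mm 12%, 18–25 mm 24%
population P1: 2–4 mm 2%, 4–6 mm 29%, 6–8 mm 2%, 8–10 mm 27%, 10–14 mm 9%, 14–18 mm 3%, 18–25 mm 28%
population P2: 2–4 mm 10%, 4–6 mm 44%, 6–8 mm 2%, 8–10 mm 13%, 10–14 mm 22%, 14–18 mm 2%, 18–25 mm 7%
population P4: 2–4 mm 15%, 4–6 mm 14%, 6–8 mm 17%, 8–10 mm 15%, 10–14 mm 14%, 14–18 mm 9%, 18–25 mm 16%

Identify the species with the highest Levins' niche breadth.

Convert percentages to proportions (divide by 100).
Σp_P3ᵢ² = 0.23² + 0.05² + 0.04² + 0.25² + 0.07² + 0.12² + 0.24² = 0.0529 + 0.0025 + 0.0016 + 0.0625 + 0.0049 + 0.0144 + 0.0576 = 0.1964
B_P3 = 1 / 0.1964 = 5.0916
Σp_P1ᵢ² = 0.02² + 0.29² + 0.02² + 0.27² + 0.09² + 0.03² + 0.28² = 0.0004 + 0.0841 + 0.0004 + 0.0729 + 0.0081 + 0.0009 + 0.0784 = 0.2452
B_P1 = 1 / 0.2452 = 4.0783
Σp_P2ᵢ² = 0.10² + 0.44² + 0.02² + 0.13² + 0.22² + 0.02² + 0.07² = 0.0100 + 0.1936 + 0.0004 + 0.0169 + 0.0484 + 0.0004 + 0.0049 = 0.2746
B_P2 = 1 / 0.2746 = 3.6417
Σp_P4ᵢ² = 0.15² + 0.14² + 0.17² + 0.15² + 0.14² + 0.09² + 0.16² = 0.0225 + 0.0196 + 0.0289 + 0.0225 + 0.0196 + 0.0081 + 0.0256 = 0.1468
B_P4 = 1 / 0.1468 = 6.8120
Highest B → broadest niche (most generalist): population P4 (B = 6.81).

population P4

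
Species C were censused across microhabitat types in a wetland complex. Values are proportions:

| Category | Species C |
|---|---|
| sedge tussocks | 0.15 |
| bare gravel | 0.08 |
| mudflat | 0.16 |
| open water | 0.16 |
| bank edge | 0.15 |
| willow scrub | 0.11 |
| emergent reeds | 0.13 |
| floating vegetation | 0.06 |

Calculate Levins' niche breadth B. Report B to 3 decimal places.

7.396

Σpᵢ² = 0.15² + 0.08² + 0.16² + 0.16² + 0.15² + 0.11² + 0.13² + 0.06² = 0.0225 + 0.0064 + 0.0256 + 0.0256 + 0.0225 + 0.0121 + 0.0169 + 0.0036 = 0.1352
B = 1 / 0.1352 = 7.39645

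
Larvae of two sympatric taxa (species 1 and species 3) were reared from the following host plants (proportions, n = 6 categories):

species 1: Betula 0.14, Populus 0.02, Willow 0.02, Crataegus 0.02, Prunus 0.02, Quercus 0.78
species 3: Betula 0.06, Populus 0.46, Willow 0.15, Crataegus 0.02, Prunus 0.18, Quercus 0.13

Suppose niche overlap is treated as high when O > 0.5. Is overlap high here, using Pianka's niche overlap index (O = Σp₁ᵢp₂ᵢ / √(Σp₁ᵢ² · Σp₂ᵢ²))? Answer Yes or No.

Σ p₁ᵢp₂ᵢ = 0.0084 + 0.0092 + 0.0030 + 0.0004 + 0.0036 + 0.1014 = 0.1260
Σp_1ᵢ² = 0.14² + 0.02² + 0.02² + 0.02² + 0.02² + 0.78² = 0.0196 + 0.0004 + 0.0004 + 0.0004 + 0.0004 + 0.6084 = 0.6296
Σp_2ᵢ² = 0.06² + 0.46² + 0.15² + 0.02² + 0.18² + 0.13² = 0.0036 + 0.2116 + 0.0225 + 0.0004 + 0.0324 + 0.0169 = 0.2874
O = 0.1260 / √(0.6296 × 0.2874) = 0.1260 / 0.42538 = 0.2962
O = 0.2962 < 0.5 → No.

No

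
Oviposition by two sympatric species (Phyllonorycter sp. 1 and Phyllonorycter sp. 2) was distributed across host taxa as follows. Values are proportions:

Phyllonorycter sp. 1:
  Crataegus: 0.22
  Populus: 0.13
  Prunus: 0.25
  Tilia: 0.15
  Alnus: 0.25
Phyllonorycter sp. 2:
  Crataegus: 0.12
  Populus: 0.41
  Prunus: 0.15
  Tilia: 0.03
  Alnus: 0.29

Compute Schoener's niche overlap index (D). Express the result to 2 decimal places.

Σ|p₁ᵢ − p₂ᵢ| = 0.10 + 0.28 + 0.10 + 0.12 + 0.04 = 0.64
D = 1 − ½ × 0.64 = 1 − 0.320 = 0.6800

0.68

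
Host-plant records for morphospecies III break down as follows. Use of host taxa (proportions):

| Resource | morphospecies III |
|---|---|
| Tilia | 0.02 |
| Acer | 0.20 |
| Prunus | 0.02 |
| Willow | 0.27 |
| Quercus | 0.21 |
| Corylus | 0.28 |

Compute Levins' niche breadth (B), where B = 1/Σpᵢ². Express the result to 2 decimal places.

4.23

Σpᵢ² = 0.02² + 0.20² + 0.02² + 0.27² + 0.21² + 0.28² = 0.0004 + 0.0400 + 0.0004 + 0.0729 + 0.0441 + 0.0784 = 0.2362
B = 1 / 0.2362 = 4.2337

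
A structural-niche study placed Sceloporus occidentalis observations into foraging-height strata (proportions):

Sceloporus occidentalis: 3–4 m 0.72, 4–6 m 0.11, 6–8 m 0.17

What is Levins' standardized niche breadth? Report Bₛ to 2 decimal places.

Σpᵢ² = 0.72² + 0.11² + 0.17² = 0.5184 + 0.0121 + 0.0289 = 0.5594
B = 1 / 0.5594 = 1.7876
Bₛ = (B − 1)/(n − 1) = (1.7876 − 1)/(3 − 1) = 0.7876/2 = 0.3938

0.39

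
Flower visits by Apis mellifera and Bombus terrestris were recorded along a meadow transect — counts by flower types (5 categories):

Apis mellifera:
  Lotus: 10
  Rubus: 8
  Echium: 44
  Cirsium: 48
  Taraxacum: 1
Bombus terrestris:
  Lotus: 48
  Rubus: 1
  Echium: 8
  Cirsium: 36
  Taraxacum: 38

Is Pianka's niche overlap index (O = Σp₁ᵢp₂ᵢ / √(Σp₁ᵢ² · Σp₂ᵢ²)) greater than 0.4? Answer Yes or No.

Yes

Proportions for Apis mellifera (n=111): 10/111=0.0901, 8/111=0.0721, 44/111=0.3964, 48/111=0.4324, 1/111=0.0090
Proportions for Bombus terrestris (n=131): 48/131=0.3664, 1/131=0.0076, 8/131=0.0611, 36/131=0.2748, 38/131=0.2901
Σ p₁ᵢp₂ᵢ = 0.033013 + 0.000548 + 0.024220 + 0.118824 + 0.002611 = 0.179216
Σp_1ᵢ² = 0.0901² + 0.0721² + 0.3964² + 0.4324² + 0.0090² = 0.008118 + 0.005198 + 0.157133 + 0.186970 + 0.000081 = 0.357500
Σp_2ᵢ² = 0.3664² + 0.0076² + 0.0611² + 0.2748² + 0.2901² = 0.134249 + 0.000058 + 0.003733 + 0.075515 + 0.084158 = 0.297713
O = 0.179216 / √(0.357500 × 0.297713) = 0.179216 / 0.3262398 = 0.5493
O = 0.5493 > 0.4 → Yes.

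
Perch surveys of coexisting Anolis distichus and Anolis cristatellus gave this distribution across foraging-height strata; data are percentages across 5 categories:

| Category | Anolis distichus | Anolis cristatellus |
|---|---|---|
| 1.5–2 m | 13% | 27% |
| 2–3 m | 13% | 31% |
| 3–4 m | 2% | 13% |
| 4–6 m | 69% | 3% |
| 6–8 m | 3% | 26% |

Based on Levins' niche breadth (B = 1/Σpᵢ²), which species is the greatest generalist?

Convert percentages to proportions (divide by 100).
Σp_distᵢ² = 0.13² + 0.13² + 0.02² + 0.69² + 0.03² = 0.0169 + 0.0169 + 0.0004 + 0.4761 + 0.0009 = 0.5112
B_dist = 1 / 0.5112 = 1.9562
Σp_crisᵢ² = 0.27² + 0.31² + 0.13² + 0.03² + 0.26² = 0.0729 + 0.0961 + 0.0169 + 0.0009 + 0.0676 = 0.2544
B_cris = 1 / 0.2544 = 3.9308
Highest B → broadest niche (most generalist): Anolis cristatellus (B = 3.93).

Anolis cristatellus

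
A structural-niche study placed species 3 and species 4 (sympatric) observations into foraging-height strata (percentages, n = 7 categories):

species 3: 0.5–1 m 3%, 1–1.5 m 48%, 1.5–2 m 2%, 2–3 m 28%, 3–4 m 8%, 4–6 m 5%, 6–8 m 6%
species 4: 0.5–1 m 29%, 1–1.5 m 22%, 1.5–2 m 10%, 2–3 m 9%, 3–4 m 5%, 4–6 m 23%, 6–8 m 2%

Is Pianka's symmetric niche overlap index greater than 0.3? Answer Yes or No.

Yes

Convert percentages to proportions (divide by 100).
Σ p₁ᵢp₂ᵢ = 0.0087 + 0.1056 + 0.0020 + 0.0252 + 0.0040 + 0.0115 + 0.0012 = 0.1582
Σp_1ᵢ² = 0.03² + 0.48² + 0.02² + 0.28² + 0.08² + 0.05² + 0.06² = 0.0009 + 0.2304 + 0.0004 + 0.0784 + 0.0064 + 0.0025 + 0.0036 = 0.3226
Σp_2ᵢ² = 0.29² + 0.22² + 0.10² + 0.09² + 0.05² + 0.23² + 0.02² = 0.0841 + 0.0484 + 0.0100 + 0.0081 + 0.0025 + 0.0529 + 0.0004 = 0.2064
O = 0.1582 / √(0.3226 × 0.2064) = 0.1582 / 0.25804 = 0.6131
O = 0.6131 > 0.3 → Yes.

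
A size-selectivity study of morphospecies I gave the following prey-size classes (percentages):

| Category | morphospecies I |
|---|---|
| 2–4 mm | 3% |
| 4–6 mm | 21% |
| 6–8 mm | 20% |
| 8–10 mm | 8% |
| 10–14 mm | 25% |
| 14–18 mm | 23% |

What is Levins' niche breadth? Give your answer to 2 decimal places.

4.84

Convert percentages to proportions (divide by 100).
Σpᵢ² = 0.03² + 0.21² + 0.20² + 0.08² + 0.25² + 0.23² = 0.0009 + 0.0441 + 0.0400 + 0.0064 + 0.0625 + 0.0529 = 0.2068
B = 1 / 0.2068 = 4.8356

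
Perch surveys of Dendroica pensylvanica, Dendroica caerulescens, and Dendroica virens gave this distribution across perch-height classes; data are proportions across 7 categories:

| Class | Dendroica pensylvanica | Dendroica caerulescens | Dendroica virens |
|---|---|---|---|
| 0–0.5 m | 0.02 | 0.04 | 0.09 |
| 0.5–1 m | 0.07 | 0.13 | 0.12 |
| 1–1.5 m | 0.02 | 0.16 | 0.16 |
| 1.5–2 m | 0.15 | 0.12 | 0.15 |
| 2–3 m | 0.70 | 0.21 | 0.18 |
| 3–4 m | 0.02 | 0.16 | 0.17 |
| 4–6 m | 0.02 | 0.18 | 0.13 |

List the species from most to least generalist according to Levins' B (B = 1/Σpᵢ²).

Dendroica virens > Dendroica caerulescens > Dendroica pensylvanica

Σp_pensᵢ² = 0.02² + 0.07² + 0.02² + 0.15² + 0.70² + 0.02² + 0.02² = 0.0004 + 0.0049 + 0.0004 + 0.0225 + 0.4900 + 0.0004 + 0.0004 = 0.5190
B_pens = 1 / 0.5190 = 1.9268
Σp_caerᵢ² = 0.04² + 0.13² + 0.16² + 0.12² + 0.21² + 0.16² + 0.18² = 0.0016 + 0.0169 + 0.0256 + 0.0144 + 0.0441 + 0.0256 + 0.0324 = 0.1606
B_caer = 1 / 0.1606 = 6.2267
Σp_vireᵢ² = 0.09² + 0.12² + 0.16² + 0.15² + 0.18² + 0.17² + 0.13² = 0.0081 + 0.0144 + 0.0256 + 0.0225 + 0.0324 + 0.0289 + 0.0169 = 0.1488
B_vire = 1 / 0.1488 = 6.7204
Ranking by B (broadest → narrowest): Dendroica virens (6.72) > Dendroica caerulescens (6.23) > Dendroica pensylvanica (1.93)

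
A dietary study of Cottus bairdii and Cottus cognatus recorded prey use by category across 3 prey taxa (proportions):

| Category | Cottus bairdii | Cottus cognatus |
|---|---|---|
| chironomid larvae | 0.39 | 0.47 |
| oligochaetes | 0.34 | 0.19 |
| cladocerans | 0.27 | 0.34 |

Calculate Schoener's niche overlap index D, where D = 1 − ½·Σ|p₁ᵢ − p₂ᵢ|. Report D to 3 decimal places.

Σ|p₁ᵢ − p₂ᵢ| = 0.08 + 0.15 + 0.07 = 0.30
D = 1 − ½ × 0.30 = 1 − 0.150 = 0.85000

0.850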